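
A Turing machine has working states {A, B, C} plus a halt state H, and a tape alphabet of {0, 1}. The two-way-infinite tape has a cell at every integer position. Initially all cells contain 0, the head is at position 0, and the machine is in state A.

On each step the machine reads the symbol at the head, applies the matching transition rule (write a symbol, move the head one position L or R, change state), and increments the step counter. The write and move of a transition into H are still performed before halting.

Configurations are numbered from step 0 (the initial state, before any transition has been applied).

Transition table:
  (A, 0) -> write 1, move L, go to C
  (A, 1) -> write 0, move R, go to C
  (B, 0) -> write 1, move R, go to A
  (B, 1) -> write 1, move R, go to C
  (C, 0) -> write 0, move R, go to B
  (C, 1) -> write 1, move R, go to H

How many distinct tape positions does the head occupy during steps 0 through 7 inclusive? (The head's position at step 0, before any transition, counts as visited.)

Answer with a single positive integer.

Answer: 5

Derivation:
Step 1: in state A at pos 0, read 0 -> (A,0)->write 1,move L,goto C. Now: state=C, head=-1, tape[-2..1]=0010 (head:  ^)
Step 2: in state C at pos -1, read 0 -> (C,0)->write 0,move R,goto B. Now: state=B, head=0, tape[-2..1]=0010 (head:   ^)
Step 3: in state B at pos 0, read 1 -> (B,1)->write 1,move R,goto C. Now: state=C, head=1, tape[-2..2]=00100 (head:    ^)
Step 4: in state C at pos 1, read 0 -> (C,0)->write 0,move R,goto B. Now: state=B, head=2, tape[-2..3]=001000 (head:     ^)
Step 5: in state B at pos 2, read 0 -> (B,0)->write 1,move R,goto A. Now: state=A, head=3, tape[-2..4]=0010100 (head:      ^)
Step 6: in state A at pos 3, read 0 -> (A,0)->write 1,move L,goto C. Now: state=C, head=2, tape[-2..4]=0010110 (head:     ^)
Step 7: in state C at pos 2, read 1 -> (C,1)->write 1,move R,goto H. Now: state=H, head=3, tape[-2..4]=0010110 (head:      ^)
Head positions at steps 0..7: starting at 0, distinct positions visited = {-1, 0, 1, 2, 3} -> 5 position(s)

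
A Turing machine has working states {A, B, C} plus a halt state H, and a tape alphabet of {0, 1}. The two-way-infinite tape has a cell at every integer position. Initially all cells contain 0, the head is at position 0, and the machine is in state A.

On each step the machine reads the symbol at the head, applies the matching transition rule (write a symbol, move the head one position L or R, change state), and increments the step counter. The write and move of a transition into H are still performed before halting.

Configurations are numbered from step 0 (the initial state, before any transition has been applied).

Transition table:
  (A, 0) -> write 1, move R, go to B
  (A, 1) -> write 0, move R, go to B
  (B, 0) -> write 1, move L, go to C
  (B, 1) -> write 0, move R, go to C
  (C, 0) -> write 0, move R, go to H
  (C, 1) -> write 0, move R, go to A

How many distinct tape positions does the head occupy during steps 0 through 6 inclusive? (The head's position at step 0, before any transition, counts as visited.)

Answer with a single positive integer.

Step 1: in state A at pos 0, read 0 -> (A,0)->write 1,move R,goto B. Now: state=B, head=1, tape[-1..2]=0100 (head:   ^)
Step 2: in state B at pos 1, read 0 -> (B,0)->write 1,move L,goto C. Now: state=C, head=0, tape[-1..2]=0110 (head:  ^)
Step 3: in state C at pos 0, read 1 -> (C,1)->write 0,move R,goto A. Now: state=A, head=1, tape[-1..2]=0010 (head:   ^)
Step 4: in state A at pos 1, read 1 -> (A,1)->write 0,move R,goto B. Now: state=B, head=2, tape[-1..3]=00000 (head:    ^)
Step 5: in state B at pos 2, read 0 -> (B,0)->write 1,move L,goto C. Now: state=C, head=1, tape[-1..3]=00010 (head:   ^)
Step 6: in state C at pos 1, read 0 -> (C,0)->write 0,move R,goto H. Now: state=H, head=2, tape[-1..3]=00010 (head:    ^)
Head positions at steps 0..6: starting at 0, distinct positions visited = {0, 1, 2} -> 3 position(s)

Answer: 3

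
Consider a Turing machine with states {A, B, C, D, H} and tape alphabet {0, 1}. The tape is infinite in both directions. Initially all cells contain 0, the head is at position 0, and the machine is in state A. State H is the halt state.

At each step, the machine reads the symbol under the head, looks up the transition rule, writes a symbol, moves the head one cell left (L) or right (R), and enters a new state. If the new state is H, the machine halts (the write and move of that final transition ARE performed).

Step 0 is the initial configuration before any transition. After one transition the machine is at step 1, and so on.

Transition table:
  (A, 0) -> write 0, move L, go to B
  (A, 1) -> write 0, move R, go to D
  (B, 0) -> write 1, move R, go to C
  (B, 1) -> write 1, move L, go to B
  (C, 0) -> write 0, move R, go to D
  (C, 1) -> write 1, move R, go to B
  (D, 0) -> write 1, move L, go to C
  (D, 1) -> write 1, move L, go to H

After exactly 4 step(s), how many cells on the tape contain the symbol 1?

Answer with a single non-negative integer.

Answer: 2

Derivation:
Step 1: in state A at pos 0, read 0 -> (A,0)->write 0,move L,goto B. Now: state=B, head=-1, tape[-2..1]=0000 (head:  ^)
Step 2: in state B at pos -1, read 0 -> (B,0)->write 1,move R,goto C. Now: state=C, head=0, tape[-2..1]=0100 (head:   ^)
Step 3: in state C at pos 0, read 0 -> (C,0)->write 0,move R,goto D. Now: state=D, head=1, tape[-2..2]=01000 (head:    ^)
Step 4: in state D at pos 1, read 0 -> (D,0)->write 1,move L,goto C. Now: state=C, head=0, tape[-2..2]=01010 (head:   ^)
Cells containing 1 after step 4: {-1, 1} -> 2 cell(s)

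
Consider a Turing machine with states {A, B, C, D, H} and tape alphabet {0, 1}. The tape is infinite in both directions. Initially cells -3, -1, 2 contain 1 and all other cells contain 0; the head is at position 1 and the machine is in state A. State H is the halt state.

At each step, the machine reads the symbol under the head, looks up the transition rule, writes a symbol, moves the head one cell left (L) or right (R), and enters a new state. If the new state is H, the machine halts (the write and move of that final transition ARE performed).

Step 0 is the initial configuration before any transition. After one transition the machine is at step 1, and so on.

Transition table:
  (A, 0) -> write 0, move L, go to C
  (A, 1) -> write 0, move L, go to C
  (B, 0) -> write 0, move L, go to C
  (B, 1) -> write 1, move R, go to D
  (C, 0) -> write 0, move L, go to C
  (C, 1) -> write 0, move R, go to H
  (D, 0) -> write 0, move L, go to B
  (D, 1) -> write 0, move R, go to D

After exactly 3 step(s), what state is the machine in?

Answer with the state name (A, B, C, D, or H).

Step 1: in state A at pos 1, read 0 -> (A,0)->write 0,move L,goto C. Now: state=C, head=0, tape[-4..3]=01010010 (head:     ^)
Step 2: in state C at pos 0, read 0 -> (C,0)->write 0,move L,goto C. Now: state=C, head=-1, tape[-4..3]=01010010 (head:    ^)
Step 3: in state C at pos -1, read 1 -> (C,1)->write 0,move R,goto H. Now: state=H, head=0, tape[-4..3]=01000010 (head:     ^)

Answer: H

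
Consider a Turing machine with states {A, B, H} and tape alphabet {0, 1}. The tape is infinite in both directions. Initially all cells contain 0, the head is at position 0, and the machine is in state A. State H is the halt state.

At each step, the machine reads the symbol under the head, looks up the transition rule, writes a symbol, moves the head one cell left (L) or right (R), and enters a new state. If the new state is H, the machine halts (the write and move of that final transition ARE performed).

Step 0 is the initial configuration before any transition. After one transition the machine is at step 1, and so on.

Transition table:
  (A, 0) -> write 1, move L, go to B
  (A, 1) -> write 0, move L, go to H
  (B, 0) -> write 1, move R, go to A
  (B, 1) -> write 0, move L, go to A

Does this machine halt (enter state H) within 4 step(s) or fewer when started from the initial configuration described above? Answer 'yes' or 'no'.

Answer: yes

Derivation:
Step 1: in state A at pos 0, read 0 -> (A,0)->write 1,move L,goto B. Now: state=B, head=-1, tape[-2..1]=0010 (head:  ^)
Step 2: in state B at pos -1, read 0 -> (B,0)->write 1,move R,goto A. Now: state=A, head=0, tape[-2..1]=0110 (head:   ^)
Step 3: in state A at pos 0, read 1 -> (A,1)->write 0,move L,goto H. Now: state=H, head=-1, tape[-2..1]=0100 (head:  ^)
State H reached at step 3; 3 <= 4 -> yes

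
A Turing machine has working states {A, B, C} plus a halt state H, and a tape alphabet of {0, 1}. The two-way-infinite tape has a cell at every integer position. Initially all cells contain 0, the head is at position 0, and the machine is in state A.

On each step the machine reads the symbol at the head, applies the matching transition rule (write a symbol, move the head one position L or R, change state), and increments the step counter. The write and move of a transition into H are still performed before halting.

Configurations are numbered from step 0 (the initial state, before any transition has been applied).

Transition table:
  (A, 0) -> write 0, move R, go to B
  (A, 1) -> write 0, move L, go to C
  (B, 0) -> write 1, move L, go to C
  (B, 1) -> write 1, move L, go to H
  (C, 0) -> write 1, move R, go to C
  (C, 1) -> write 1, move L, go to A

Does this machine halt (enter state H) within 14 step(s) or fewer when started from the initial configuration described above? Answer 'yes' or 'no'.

Answer: yes

Derivation:
Step 1: in state A at pos 0, read 0 -> (A,0)->write 0,move R,goto B. Now: state=B, head=1, tape[-1..2]=0000 (head:   ^)
Step 2: in state B at pos 1, read 0 -> (B,0)->write 1,move L,goto C. Now: state=C, head=0, tape[-1..2]=0010 (head:  ^)
Step 3: in state C at pos 0, read 0 -> (C,0)->write 1,move R,goto C. Now: state=C, head=1, tape[-1..2]=0110 (head:   ^)
Step 4: in state C at pos 1, read 1 -> (C,1)->write 1,move L,goto A. Now: state=A, head=0, tape[-1..2]=0110 (head:  ^)
Step 5: in state A at pos 0, read 1 -> (A,1)->write 0,move L,goto C. Now: state=C, head=-1, tape[-2..2]=00010 (head:  ^)
Step 6: in state C at pos -1, read 0 -> (C,0)->write 1,move R,goto C. Now: state=C, head=0, tape[-2..2]=01010 (head:   ^)
Step 7: in state C at pos 0, read 0 -> (C,0)->write 1,move R,goto C. Now: state=C, head=1, tape[-2..2]=01110 (head:    ^)
Step 8: in state C at pos 1, read 1 -> (C,1)->write 1,move L,goto A. Now: state=A, head=0, tape[-2..2]=01110 (head:   ^)
Step 9: in state A at pos 0, read 1 -> (A,1)->write 0,move L,goto C. Now: state=C, head=-1, tape[-2..2]=01010 (head:  ^)
Step 10: in state C at pos -1, read 1 -> (C,1)->write 1,move L,goto A. Now: state=A, head=-2, tape[-3..2]=001010 (head:  ^)
Step 11: in state A at pos -2, read 0 -> (A,0)->write 0,move R,goto B. Now: state=B, head=-1, tape[-3..2]=001010 (head:   ^)
Step 12: in state B at pos -1, read 1 -> (B,1)->write 1,move L,goto H. Now: state=H, head=-2, tape[-3..2]=001010 (head:  ^)
State H reached at step 12; 12 <= 14 -> yes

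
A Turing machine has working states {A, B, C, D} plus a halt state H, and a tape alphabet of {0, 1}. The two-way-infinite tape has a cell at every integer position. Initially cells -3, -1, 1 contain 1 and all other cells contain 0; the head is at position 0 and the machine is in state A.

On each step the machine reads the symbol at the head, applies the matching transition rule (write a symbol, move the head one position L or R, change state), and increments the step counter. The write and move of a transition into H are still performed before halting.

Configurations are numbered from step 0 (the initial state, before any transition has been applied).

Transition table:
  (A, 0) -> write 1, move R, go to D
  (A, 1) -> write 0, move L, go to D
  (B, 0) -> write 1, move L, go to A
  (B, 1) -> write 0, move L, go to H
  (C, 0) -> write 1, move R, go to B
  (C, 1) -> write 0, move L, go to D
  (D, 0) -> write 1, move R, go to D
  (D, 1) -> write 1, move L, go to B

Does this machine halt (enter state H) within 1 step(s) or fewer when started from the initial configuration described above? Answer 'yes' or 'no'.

Step 1: in state A at pos 0, read 0 -> (A,0)->write 1,move R,goto D. Now: state=D, head=1, tape[-4..2]=0101110 (head:      ^)
After 1 step(s): state = D (not H) -> not halted within 1 -> no

Answer: no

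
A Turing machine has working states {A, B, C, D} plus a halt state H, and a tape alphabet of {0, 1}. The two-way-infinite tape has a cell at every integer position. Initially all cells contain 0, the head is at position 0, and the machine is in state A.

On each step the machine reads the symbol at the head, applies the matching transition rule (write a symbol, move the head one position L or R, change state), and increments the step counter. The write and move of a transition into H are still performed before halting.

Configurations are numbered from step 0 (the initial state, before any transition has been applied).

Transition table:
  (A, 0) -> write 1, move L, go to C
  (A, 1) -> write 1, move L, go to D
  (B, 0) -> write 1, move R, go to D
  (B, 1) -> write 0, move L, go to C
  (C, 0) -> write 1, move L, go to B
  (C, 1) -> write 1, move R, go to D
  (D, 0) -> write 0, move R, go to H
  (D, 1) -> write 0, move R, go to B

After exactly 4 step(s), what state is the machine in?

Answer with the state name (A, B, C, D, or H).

Answer: B

Derivation:
Step 1: in state A at pos 0, read 0 -> (A,0)->write 1,move L,goto C. Now: state=C, head=-1, tape[-2..1]=0010 (head:  ^)
Step 2: in state C at pos -1, read 0 -> (C,0)->write 1,move L,goto B. Now: state=B, head=-2, tape[-3..1]=00110 (head:  ^)
Step 3: in state B at pos -2, read 0 -> (B,0)->write 1,move R,goto D. Now: state=D, head=-1, tape[-3..1]=01110 (head:   ^)
Step 4: in state D at pos -1, read 1 -> (D,1)->write 0,move R,goto B. Now: state=B, head=0, tape[-3..1]=01010 (head:    ^)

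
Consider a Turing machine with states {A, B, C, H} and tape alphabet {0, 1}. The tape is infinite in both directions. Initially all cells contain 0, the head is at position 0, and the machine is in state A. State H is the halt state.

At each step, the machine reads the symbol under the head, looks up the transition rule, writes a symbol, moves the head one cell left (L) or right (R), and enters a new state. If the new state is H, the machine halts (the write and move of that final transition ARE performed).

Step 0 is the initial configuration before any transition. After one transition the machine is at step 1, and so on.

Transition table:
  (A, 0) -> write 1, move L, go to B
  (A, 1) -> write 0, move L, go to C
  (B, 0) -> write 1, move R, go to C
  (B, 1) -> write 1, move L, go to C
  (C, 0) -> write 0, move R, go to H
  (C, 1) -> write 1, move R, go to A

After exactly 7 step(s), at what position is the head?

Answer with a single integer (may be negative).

Answer: -1

Derivation:
Step 1: in state A at pos 0, read 0 -> (A,0)->write 1,move L,goto B. Now: state=B, head=-1, tape[-2..1]=0010 (head:  ^)
Step 2: in state B at pos -1, read 0 -> (B,0)->write 1,move R,goto C. Now: state=C, head=0, tape[-2..1]=0110 (head:   ^)
Step 3: in state C at pos 0, read 1 -> (C,1)->write 1,move R,goto A. Now: state=A, head=1, tape[-2..2]=01100 (head:    ^)
Step 4: in state A at pos 1, read 0 -> (A,0)->write 1,move L,goto B. Now: state=B, head=0, tape[-2..2]=01110 (head:   ^)
Step 5: in state B at pos 0, read 1 -> (B,1)->write 1,move L,goto C. Now: state=C, head=-1, tape[-2..2]=01110 (head:  ^)
Step 6: in state C at pos -1, read 1 -> (C,1)->write 1,move R,goto A. Now: state=A, head=0, tape[-2..2]=01110 (head:   ^)
Step 7: in state A at pos 0, read 1 -> (A,1)->write 0,move L,goto C. Now: state=C, head=-1, tape[-2..2]=01010 (head:  ^)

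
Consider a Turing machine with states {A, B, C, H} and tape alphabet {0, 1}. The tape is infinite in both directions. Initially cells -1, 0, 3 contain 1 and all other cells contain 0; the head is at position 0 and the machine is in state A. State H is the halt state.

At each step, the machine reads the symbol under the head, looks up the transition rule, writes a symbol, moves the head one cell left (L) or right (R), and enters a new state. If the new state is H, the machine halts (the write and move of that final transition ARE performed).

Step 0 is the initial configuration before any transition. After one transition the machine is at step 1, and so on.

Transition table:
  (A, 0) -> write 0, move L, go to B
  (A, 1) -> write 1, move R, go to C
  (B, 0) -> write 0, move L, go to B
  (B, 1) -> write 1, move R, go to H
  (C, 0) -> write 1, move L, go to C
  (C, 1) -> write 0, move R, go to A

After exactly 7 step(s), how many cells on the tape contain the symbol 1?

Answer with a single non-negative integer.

Step 1: in state A at pos 0, read 1 -> (A,1)->write 1,move R,goto C. Now: state=C, head=1, tape[-2..4]=0110010 (head:    ^)
Step 2: in state C at pos 1, read 0 -> (C,0)->write 1,move L,goto C. Now: state=C, head=0, tape[-2..4]=0111010 (head:   ^)
Step 3: in state C at pos 0, read 1 -> (C,1)->write 0,move R,goto A. Now: state=A, head=1, tape[-2..4]=0101010 (head:    ^)
Step 4: in state A at pos 1, read 1 -> (A,1)->write 1,move R,goto C. Now: state=C, head=2, tape[-2..4]=0101010 (head:     ^)
Step 5: in state C at pos 2, read 0 -> (C,0)->write 1,move L,goto C. Now: state=C, head=1, tape[-2..4]=0101110 (head:    ^)
Step 6: in state C at pos 1, read 1 -> (C,1)->write 0,move R,goto A. Now: state=A, head=2, tape[-2..4]=0100110 (head:     ^)
Step 7: in state A at pos 2, read 1 -> (A,1)->write 1,move R,goto C. Now: state=C, head=3, tape[-2..4]=0100110 (head:      ^)
Cells containing 1 after step 7: {-1, 2, 3} -> 3 cell(s)

Answer: 3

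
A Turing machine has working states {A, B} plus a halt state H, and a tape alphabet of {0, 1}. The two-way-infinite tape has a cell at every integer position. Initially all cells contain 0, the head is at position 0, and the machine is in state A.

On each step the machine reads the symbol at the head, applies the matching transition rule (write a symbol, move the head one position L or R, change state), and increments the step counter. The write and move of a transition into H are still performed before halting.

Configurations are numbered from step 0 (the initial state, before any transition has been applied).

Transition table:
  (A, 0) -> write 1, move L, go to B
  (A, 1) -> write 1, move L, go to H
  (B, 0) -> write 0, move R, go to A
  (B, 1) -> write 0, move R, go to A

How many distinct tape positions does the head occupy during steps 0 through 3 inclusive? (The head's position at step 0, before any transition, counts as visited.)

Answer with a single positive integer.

Step 1: in state A at pos 0, read 0 -> (A,0)->write 1,move L,goto B. Now: state=B, head=-1, tape[-2..1]=0010 (head:  ^)
Step 2: in state B at pos -1, read 0 -> (B,0)->write 0,move R,goto A. Now: state=A, head=0, tape[-2..1]=0010 (head:   ^)
Step 3: in state A at pos 0, read 1 -> (A,1)->write 1,move L,goto H. Now: state=H, head=-1, tape[-2..1]=0010 (head:  ^)
Head positions at steps 0..3: starting at 0, distinct positions visited = {-1, 0} -> 2 position(s)

Answer: 2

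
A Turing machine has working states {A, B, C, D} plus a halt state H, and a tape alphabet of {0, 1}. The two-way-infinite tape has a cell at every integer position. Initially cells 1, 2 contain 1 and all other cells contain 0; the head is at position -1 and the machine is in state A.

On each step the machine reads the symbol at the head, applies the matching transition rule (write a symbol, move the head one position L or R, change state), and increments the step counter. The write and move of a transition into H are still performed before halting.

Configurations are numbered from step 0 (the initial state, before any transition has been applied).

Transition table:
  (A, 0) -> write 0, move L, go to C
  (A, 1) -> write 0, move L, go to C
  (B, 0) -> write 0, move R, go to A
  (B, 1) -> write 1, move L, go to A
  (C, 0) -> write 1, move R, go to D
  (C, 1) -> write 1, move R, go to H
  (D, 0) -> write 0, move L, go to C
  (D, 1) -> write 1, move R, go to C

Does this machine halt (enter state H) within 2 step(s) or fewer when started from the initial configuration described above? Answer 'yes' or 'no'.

Step 1: in state A at pos -1, read 0 -> (A,0)->write 0,move L,goto C. Now: state=C, head=-2, tape[-3..3]=0000110 (head:  ^)
Step 2: in state C at pos -2, read 0 -> (C,0)->write 1,move R,goto D. Now: state=D, head=-1, tape[-3..3]=0100110 (head:   ^)
After 2 step(s): state = D (not H) -> not halted within 2 -> no

Answer: no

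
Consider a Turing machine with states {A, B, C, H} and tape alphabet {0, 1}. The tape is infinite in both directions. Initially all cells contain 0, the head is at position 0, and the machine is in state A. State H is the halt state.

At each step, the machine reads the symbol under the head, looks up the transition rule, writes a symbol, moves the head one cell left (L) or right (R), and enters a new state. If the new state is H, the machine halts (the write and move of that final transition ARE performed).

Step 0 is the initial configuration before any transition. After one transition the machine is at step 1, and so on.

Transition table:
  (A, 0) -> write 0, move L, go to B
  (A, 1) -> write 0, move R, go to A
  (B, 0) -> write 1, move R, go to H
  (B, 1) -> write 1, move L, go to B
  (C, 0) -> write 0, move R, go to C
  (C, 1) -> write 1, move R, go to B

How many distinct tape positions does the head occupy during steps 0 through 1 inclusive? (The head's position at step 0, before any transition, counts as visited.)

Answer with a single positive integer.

Step 1: in state A at pos 0, read 0 -> (A,0)->write 0,move L,goto B. Now: state=B, head=-1, tape[-2..1]=0000 (head:  ^)
Head positions at steps 0..1: starting at 0, distinct positions visited = {-1, 0} -> 2 position(s)

Answer: 2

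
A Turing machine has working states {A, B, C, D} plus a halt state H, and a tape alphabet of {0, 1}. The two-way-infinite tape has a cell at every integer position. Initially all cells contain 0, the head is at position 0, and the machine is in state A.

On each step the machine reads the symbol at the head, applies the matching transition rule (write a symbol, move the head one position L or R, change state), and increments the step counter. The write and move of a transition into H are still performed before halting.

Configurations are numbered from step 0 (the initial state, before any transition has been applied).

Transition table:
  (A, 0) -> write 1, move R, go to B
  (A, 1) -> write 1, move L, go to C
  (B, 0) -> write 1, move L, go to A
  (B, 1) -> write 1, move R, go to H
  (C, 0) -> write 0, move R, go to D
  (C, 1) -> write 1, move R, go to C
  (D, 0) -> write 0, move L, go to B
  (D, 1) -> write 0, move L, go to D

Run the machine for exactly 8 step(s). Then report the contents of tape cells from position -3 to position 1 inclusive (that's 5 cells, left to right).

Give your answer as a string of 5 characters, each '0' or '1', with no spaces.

Answer: 11001

Derivation:
Step 1: in state A at pos 0, read 0 -> (A,0)->write 1,move R,goto B. Now: state=B, head=1, tape[-1..2]=0100 (head:   ^)
Step 2: in state B at pos 1, read 0 -> (B,0)->write 1,move L,goto A. Now: state=A, head=0, tape[-1..2]=0110 (head:  ^)
Step 3: in state A at pos 0, read 1 -> (A,1)->write 1,move L,goto C. Now: state=C, head=-1, tape[-2..2]=00110 (head:  ^)
Step 4: in state C at pos -1, read 0 -> (C,0)->write 0,move R,goto D. Now: state=D, head=0, tape[-2..2]=00110 (head:   ^)
Step 5: in state D at pos 0, read 1 -> (D,1)->write 0,move L,goto D. Now: state=D, head=-1, tape[-2..2]=00010 (head:  ^)
Step 6: in state D at pos -1, read 0 -> (D,0)->write 0,move L,goto B. Now: state=B, head=-2, tape[-3..2]=000010 (head:  ^)
Step 7: in state B at pos -2, read 0 -> (B,0)->write 1,move L,goto A. Now: state=A, head=-3, tape[-4..2]=0010010 (head:  ^)
Step 8: in state A at pos -3, read 0 -> (A,0)->write 1,move R,goto B. Now: state=B, head=-2, tape[-4..2]=0110010 (head:   ^)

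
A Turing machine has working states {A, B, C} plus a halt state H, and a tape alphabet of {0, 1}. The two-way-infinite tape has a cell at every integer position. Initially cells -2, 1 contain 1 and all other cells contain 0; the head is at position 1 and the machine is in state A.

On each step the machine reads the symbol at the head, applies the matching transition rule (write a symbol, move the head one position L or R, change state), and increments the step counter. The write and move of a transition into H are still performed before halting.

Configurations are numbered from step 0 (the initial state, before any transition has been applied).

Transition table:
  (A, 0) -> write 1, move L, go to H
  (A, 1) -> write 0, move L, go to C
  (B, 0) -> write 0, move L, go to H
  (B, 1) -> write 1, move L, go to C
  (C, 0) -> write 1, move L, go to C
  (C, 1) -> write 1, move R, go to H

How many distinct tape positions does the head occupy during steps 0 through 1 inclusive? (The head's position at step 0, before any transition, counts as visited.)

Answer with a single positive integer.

Answer: 2

Derivation:
Step 1: in state A at pos 1, read 1 -> (A,1)->write 0,move L,goto C. Now: state=C, head=0, tape[-3..2]=010000 (head:    ^)
Head positions at steps 0..1: starting at 1, distinct positions visited = {0, 1} -> 2 position(s)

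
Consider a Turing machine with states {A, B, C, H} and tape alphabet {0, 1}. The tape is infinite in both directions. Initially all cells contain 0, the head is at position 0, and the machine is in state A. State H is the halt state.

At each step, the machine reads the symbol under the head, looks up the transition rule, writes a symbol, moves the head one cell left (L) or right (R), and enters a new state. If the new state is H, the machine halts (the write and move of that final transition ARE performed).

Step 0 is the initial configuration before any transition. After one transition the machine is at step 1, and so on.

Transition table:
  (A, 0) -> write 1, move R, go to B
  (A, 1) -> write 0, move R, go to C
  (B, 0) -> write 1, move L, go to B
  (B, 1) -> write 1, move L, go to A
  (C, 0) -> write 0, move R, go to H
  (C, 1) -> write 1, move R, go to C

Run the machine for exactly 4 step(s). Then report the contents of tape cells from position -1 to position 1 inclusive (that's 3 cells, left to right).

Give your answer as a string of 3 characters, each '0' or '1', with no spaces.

Answer: 111

Derivation:
Step 1: in state A at pos 0, read 0 -> (A,0)->write 1,move R,goto B. Now: state=B, head=1, tape[-1..2]=0100 (head:   ^)
Step 2: in state B at pos 1, read 0 -> (B,0)->write 1,move L,goto B. Now: state=B, head=0, tape[-1..2]=0110 (head:  ^)
Step 3: in state B at pos 0, read 1 -> (B,1)->write 1,move L,goto A. Now: state=A, head=-1, tape[-2..2]=00110 (head:  ^)
Step 4: in state A at pos -1, read 0 -> (A,0)->write 1,move R,goto B. Now: state=B, head=0, tape[-2..2]=01110 (head:   ^)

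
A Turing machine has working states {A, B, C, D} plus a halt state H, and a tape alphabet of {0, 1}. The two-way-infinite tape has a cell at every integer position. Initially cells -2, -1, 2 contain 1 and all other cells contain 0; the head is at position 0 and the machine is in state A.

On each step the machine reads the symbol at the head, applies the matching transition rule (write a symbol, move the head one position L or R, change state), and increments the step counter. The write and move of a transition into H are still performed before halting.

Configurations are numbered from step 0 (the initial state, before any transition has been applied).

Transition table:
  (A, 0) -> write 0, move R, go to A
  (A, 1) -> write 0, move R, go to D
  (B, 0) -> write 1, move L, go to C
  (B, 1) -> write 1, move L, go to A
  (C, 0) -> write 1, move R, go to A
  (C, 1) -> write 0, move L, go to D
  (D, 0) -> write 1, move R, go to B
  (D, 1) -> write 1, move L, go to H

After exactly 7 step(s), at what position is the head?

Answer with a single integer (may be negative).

Answer: 3

Derivation:
Step 1: in state A at pos 0, read 0 -> (A,0)->write 0,move R,goto A. Now: state=A, head=1, tape[-3..3]=0110010 (head:     ^)
Step 2: in state A at pos 1, read 0 -> (A,0)->write 0,move R,goto A. Now: state=A, head=2, tape[-3..3]=0110010 (head:      ^)
Step 3: in state A at pos 2, read 1 -> (A,1)->write 0,move R,goto D. Now: state=D, head=3, tape[-3..4]=01100000 (head:       ^)
Step 4: in state D at pos 3, read 0 -> (D,0)->write 1,move R,goto B. Now: state=B, head=4, tape[-3..5]=011000100 (head:        ^)
Step 5: in state B at pos 4, read 0 -> (B,0)->write 1,move L,goto C. Now: state=C, head=3, tape[-3..5]=011000110 (head:       ^)
Step 6: in state C at pos 3, read 1 -> (C,1)->write 0,move L,goto D. Now: state=D, head=2, tape[-3..5]=011000010 (head:      ^)
Step 7: in state D at pos 2, read 0 -> (D,0)->write 1,move R,goto B. Now: state=B, head=3, tape[-3..5]=011001010 (head:       ^)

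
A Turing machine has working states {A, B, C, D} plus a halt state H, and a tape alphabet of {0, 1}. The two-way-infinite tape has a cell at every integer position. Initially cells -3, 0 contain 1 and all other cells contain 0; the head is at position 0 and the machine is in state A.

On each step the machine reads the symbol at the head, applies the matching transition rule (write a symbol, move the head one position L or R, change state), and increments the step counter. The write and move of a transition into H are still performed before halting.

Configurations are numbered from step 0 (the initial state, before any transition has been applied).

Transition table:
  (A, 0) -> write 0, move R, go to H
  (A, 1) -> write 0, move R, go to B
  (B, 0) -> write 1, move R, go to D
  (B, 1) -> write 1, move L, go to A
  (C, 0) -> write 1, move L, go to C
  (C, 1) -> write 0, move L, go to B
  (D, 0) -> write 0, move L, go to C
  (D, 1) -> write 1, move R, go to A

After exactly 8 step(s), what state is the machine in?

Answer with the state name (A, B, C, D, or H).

Answer: D

Derivation:
Step 1: in state A at pos 0, read 1 -> (A,1)->write 0,move R,goto B. Now: state=B, head=1, tape[-4..2]=0100000 (head:      ^)
Step 2: in state B at pos 1, read 0 -> (B,0)->write 1,move R,goto D. Now: state=D, head=2, tape[-4..3]=01000100 (head:       ^)
Step 3: in state D at pos 2, read 0 -> (D,0)->write 0,move L,goto C. Now: state=C, head=1, tape[-4..3]=01000100 (head:      ^)
Step 4: in state C at pos 1, read 1 -> (C,1)->write 0,move L,goto B. Now: state=B, head=0, tape[-4..3]=01000000 (head:     ^)
Step 5: in state B at pos 0, read 0 -> (B,0)->write 1,move R,goto D. Now: state=D, head=1, tape[-4..3]=01001000 (head:      ^)
Step 6: in state D at pos 1, read 0 -> (D,0)->write 0,move L,goto C. Now: state=C, head=0, tape[-4..3]=01001000 (head:     ^)
Step 7: in state C at pos 0, read 1 -> (C,1)->write 0,move L,goto B. Now: state=B, head=-1, tape[-4..3]=01000000 (head:    ^)
Step 8: in state B at pos -1, read 0 -> (B,0)->write 1,move R,goto D. Now: state=D, head=0, tape[-4..3]=01010000 (head:     ^)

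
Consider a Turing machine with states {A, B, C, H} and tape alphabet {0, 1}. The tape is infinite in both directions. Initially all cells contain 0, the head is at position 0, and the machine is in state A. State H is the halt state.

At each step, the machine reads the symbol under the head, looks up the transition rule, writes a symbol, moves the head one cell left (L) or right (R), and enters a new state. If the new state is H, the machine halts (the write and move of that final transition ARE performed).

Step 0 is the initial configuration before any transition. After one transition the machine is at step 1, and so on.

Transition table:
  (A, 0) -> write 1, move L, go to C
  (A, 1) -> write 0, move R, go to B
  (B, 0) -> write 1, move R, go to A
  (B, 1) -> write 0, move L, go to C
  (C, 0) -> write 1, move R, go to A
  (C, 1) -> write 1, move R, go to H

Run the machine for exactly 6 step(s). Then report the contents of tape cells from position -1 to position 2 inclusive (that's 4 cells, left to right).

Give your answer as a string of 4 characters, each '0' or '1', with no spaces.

Step 1: in state A at pos 0, read 0 -> (A,0)->write 1,move L,goto C. Now: state=C, head=-1, tape[-2..1]=0010 (head:  ^)
Step 2: in state C at pos -1, read 0 -> (C,0)->write 1,move R,goto A. Now: state=A, head=0, tape[-2..1]=0110 (head:   ^)
Step 3: in state A at pos 0, read 1 -> (A,1)->write 0,move R,goto B. Now: state=B, head=1, tape[-2..2]=01000 (head:    ^)
Step 4: in state B at pos 1, read 0 -> (B,0)->write 1,move R,goto A. Now: state=A, head=2, tape[-2..3]=010100 (head:     ^)
Step 5: in state A at pos 2, read 0 -> (A,0)->write 1,move L,goto C. Now: state=C, head=1, tape[-2..3]=010110 (head:    ^)
Step 6: in state C at pos 1, read 1 -> (C,1)->write 1,move R,goto H. Now: state=H, head=2, tape[-2..3]=010110 (head:     ^)

Answer: 1011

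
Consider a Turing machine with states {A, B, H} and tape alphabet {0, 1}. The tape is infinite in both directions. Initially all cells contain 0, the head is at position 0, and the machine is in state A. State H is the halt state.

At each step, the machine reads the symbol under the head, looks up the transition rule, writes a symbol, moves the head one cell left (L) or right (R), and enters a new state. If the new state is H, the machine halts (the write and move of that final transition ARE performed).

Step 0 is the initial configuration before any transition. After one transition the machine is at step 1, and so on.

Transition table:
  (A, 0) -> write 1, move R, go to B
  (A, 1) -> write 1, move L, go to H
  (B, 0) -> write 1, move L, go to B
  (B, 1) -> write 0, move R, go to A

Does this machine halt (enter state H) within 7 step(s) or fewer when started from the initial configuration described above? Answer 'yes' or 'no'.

Step 1: in state A at pos 0, read 0 -> (A,0)->write 1,move R,goto B. Now: state=B, head=1, tape[-1..2]=0100 (head:   ^)
Step 2: in state B at pos 1, read 0 -> (B,0)->write 1,move L,goto B. Now: state=B, head=0, tape[-1..2]=0110 (head:  ^)
Step 3: in state B at pos 0, read 1 -> (B,1)->write 0,move R,goto A. Now: state=A, head=1, tape[-1..2]=0010 (head:   ^)
Step 4: in state A at pos 1, read 1 -> (A,1)->write 1,move L,goto H. Now: state=H, head=0, tape[-1..2]=0010 (head:  ^)
State H reached at step 4; 4 <= 7 -> yes

Answer: yes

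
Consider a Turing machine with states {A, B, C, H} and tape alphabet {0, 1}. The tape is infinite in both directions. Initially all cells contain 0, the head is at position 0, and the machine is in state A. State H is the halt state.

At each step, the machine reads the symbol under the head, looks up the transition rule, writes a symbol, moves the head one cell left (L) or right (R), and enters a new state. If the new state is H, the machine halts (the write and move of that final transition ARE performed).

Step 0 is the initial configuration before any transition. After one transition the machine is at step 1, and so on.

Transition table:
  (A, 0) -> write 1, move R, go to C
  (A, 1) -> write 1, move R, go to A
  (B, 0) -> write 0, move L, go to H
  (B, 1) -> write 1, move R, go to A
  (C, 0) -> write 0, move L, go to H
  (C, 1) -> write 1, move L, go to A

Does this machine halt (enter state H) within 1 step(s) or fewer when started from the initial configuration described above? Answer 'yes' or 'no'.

Step 1: in state A at pos 0, read 0 -> (A,0)->write 1,move R,goto C. Now: state=C, head=1, tape[-1..2]=0100 (head:   ^)
After 1 step(s): state = C (not H) -> not halted within 1 -> no

Answer: no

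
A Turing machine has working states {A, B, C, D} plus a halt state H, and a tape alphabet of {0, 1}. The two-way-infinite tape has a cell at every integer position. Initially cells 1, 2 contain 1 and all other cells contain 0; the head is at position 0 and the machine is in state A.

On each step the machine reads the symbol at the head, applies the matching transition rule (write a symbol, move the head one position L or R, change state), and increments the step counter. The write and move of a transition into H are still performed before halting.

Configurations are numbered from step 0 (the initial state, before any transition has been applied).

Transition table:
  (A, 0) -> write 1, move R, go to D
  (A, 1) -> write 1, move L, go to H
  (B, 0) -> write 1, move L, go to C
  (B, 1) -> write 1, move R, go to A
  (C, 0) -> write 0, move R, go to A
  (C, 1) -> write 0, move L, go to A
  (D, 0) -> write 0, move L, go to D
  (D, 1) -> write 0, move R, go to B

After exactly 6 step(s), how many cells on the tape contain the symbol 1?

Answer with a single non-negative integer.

Step 1: in state A at pos 0, read 0 -> (A,0)->write 1,move R,goto D. Now: state=D, head=1, tape[-1..3]=01110 (head:   ^)
Step 2: in state D at pos 1, read 1 -> (D,1)->write 0,move R,goto B. Now: state=B, head=2, tape[-1..3]=01010 (head:    ^)
Step 3: in state B at pos 2, read 1 -> (B,1)->write 1,move R,goto A. Now: state=A, head=3, tape[-1..4]=010100 (head:     ^)
Step 4: in state A at pos 3, read 0 -> (A,0)->write 1,move R,goto D. Now: state=D, head=4, tape[-1..5]=0101100 (head:      ^)
Step 5: in state D at pos 4, read 0 -> (D,0)->write 0,move L,goto D. Now: state=D, head=3, tape[-1..5]=0101100 (head:     ^)
Step 6: in state D at pos 3, read 1 -> (D,1)->write 0,move R,goto B. Now: state=B, head=4, tape[-1..5]=0101000 (head:      ^)
Cells containing 1 after step 6: {0, 2} -> 2 cell(s)

Answer: 2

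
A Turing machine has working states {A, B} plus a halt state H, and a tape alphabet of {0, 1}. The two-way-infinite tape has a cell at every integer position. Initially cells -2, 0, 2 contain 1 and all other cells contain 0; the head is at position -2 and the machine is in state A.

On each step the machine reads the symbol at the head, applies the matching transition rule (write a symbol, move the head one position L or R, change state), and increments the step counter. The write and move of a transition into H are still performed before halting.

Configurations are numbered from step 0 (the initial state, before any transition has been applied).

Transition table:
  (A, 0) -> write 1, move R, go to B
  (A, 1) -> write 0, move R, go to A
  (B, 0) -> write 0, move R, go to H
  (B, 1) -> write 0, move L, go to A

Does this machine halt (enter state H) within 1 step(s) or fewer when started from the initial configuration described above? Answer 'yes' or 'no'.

Answer: no

Derivation:
Step 1: in state A at pos -2, read 1 -> (A,1)->write 0,move R,goto A. Now: state=A, head=-1, tape[-3..3]=0001010 (head:   ^)
After 1 step(s): state = A (not H) -> not halted within 1 -> no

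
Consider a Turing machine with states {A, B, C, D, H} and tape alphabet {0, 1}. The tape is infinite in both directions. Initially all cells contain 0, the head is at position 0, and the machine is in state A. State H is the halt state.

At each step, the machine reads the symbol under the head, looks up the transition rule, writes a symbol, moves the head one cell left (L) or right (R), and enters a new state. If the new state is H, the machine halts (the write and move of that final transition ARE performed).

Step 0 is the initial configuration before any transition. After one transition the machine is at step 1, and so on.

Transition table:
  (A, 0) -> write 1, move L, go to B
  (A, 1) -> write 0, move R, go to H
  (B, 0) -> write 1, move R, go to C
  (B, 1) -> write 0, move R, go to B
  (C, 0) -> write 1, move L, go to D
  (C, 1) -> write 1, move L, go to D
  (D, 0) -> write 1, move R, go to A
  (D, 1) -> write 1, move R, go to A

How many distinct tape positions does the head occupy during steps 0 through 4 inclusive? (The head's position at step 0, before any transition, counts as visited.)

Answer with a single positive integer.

Step 1: in state A at pos 0, read 0 -> (A,0)->write 1,move L,goto B. Now: state=B, head=-1, tape[-2..1]=0010 (head:  ^)
Step 2: in state B at pos -1, read 0 -> (B,0)->write 1,move R,goto C. Now: state=C, head=0, tape[-2..1]=0110 (head:   ^)
Step 3: in state C at pos 0, read 1 -> (C,1)->write 1,move L,goto D. Now: state=D, head=-1, tape[-2..1]=0110 (head:  ^)
Step 4: in state D at pos -1, read 1 -> (D,1)->write 1,move R,goto A. Now: state=A, head=0, tape[-2..1]=0110 (head:   ^)
Head positions at steps 0..4: starting at 0, distinct positions visited = {-1, 0} -> 2 position(s)

Answer: 2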